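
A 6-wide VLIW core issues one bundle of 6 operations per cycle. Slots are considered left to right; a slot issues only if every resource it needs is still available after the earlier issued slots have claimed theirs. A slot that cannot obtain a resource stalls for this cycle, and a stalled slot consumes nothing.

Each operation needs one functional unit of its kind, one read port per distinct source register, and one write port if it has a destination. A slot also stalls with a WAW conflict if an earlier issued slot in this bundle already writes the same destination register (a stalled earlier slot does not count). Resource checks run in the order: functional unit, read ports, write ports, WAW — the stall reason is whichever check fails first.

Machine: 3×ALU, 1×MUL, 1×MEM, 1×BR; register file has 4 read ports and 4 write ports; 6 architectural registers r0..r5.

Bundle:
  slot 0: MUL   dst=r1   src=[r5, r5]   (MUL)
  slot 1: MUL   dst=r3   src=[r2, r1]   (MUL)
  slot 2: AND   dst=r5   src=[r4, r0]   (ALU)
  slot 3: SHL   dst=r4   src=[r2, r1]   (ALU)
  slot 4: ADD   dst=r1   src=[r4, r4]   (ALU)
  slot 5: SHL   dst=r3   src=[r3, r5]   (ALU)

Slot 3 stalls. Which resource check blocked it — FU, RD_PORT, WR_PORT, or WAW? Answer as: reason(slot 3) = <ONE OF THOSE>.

reason(slot 3) = RD_PORT

(0) want 1×MUL +1rd +1wr — yes → AL3|MU0|ME1|BR1|rd3|wr3
(1) want 1×MUL +2rd +1wr — FU → AL3|MU0|ME1|BR1|rd3|wr3
(2) want 1×ALU +2rd +1wr — yes → AL2|MU0|ME1|BR1|rd1|wr2
(3) want 1×ALU +2rd +1wr — RD_PORT → AL2|MU0|ME1|BR1|rd1|wr2
(4) want 1×ALU +1rd +1wr — WAW → AL2|MU0|ME1|BR1|rd1|wr2
(5) want 1×ALU +2rd +1wr — RD_PORT → AL2|MU0|ME1|BR1|rd1|wr2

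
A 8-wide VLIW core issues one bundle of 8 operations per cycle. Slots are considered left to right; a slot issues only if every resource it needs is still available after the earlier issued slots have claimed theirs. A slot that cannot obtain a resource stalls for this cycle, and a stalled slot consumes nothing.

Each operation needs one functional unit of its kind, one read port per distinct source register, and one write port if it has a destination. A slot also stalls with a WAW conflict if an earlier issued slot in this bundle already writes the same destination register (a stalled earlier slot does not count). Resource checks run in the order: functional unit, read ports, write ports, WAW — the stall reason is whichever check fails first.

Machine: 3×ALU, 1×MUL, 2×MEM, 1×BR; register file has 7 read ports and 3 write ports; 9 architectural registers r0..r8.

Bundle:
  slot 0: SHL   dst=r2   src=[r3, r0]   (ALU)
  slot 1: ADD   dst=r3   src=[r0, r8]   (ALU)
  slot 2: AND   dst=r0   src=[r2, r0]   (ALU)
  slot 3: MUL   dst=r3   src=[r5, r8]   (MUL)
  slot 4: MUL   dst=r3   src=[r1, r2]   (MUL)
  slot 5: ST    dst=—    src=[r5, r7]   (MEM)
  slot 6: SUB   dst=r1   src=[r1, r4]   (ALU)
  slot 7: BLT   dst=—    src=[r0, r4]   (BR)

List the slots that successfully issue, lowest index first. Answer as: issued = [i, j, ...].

issued = [0, 1, 2]

[0] ALU needs rd=2 wr=1: ok; after: ALU=2 MUL=1 MEM=2 BR=1, R=5, W=2
[1] ALU needs rd=2 wr=1: ok; after: ALU=1 MUL=1 MEM=2 BR=1, R=3, W=1
[2] ALU needs rd=2 wr=1: ok; after: ALU=0 MUL=1 MEM=2 BR=1, R=1, W=0
[3] MUL needs rd=2 wr=1: RD_PORT; after: ALU=0 MUL=1 MEM=2 BR=1, R=1, W=0
[4] MUL needs rd=2 wr=1: RD_PORT; after: ALU=0 MUL=1 MEM=2 BR=1, R=1, W=0
[5] MEM needs rd=2 wr=0: RD_PORT; after: ALU=0 MUL=1 MEM=2 BR=1, R=1, W=0
[6] ALU needs rd=2 wr=1: FU; after: ALU=0 MUL=1 MEM=2 BR=1, R=1, W=0
[7] BR needs rd=2 wr=0: RD_PORT; after: ALU=0 MUL=1 MEM=2 BR=1, R=1, W=0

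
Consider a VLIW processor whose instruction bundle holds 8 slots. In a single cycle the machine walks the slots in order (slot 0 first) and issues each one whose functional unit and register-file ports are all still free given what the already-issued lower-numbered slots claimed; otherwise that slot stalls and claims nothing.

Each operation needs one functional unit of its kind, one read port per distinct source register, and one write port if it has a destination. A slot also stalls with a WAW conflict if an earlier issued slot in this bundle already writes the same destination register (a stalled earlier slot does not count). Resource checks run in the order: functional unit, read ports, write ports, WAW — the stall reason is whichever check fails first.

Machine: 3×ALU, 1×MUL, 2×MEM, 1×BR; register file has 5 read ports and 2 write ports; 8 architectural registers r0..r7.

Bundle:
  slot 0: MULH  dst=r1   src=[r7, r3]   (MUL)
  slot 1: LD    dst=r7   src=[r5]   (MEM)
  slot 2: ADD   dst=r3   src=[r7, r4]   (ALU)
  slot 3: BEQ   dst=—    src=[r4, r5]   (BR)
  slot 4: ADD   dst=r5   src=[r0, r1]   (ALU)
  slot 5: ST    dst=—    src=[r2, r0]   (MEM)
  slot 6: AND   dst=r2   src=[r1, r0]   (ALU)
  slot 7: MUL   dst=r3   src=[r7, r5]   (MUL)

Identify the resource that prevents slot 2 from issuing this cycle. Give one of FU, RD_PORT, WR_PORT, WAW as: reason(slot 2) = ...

reason(slot 2) = WR_PORT

(0) want 1×MUL +2rd +1wr — yes → AL3|MU0|ME2|BR1|rd3|wr1
(1) want 1×MEM +1rd +1wr — yes → AL3|MU0|ME1|BR1|rd2|wr0
(2) want 1×ALU +2rd +1wr — WR_PORT → AL3|MU0|ME1|BR1|rd2|wr0
(3) want 1×BR +2rd +0wr — yes → AL3|MU0|ME1|BR0|rd0|wr0
(4) want 1×ALU +2rd +1wr — RD_PORT → AL3|MU0|ME1|BR0|rd0|wr0
(5) want 1×MEM +2rd +0wr — RD_PORT → AL3|MU0|ME1|BR0|rd0|wr0
(6) want 1×ALU +2rd +1wr — RD_PORT → AL3|MU0|ME1|BR0|rd0|wr0
(7) want 1×MUL +2rd +1wr — FU → AL3|MU0|ME1|BR0|rd0|wr0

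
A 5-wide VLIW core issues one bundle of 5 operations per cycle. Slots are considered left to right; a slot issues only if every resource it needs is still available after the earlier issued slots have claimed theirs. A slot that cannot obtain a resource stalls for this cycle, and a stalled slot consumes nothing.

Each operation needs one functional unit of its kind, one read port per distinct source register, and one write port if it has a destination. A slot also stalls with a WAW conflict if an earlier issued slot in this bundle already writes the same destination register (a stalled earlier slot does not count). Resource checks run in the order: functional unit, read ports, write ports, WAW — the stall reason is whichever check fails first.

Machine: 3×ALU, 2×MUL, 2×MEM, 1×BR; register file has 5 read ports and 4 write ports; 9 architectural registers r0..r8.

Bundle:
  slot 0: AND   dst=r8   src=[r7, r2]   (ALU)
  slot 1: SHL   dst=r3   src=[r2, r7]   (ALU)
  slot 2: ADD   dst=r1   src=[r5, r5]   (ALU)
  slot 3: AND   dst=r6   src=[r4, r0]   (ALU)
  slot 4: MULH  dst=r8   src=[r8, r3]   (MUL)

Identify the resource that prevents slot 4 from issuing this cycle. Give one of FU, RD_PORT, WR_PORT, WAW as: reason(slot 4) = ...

  0. ALU→r8 ⇒ go  {2A/2Mu/2Ld/1B | 3r 3w}
  1. ALU→r3 ⇒ go  {1A/2Mu/2Ld/1B | 1r 2w}
  2. ALU→r1 ⇒ go  {0A/2Mu/2Ld/1B | 0r 1w}
  3. ALU→r6 ⇒ no(FU)  {0A/2Mu/2Ld/1B | 0r 1w}
  4. MUL→r8 ⇒ no(RD_PORT)  {0A/2Mu/2Ld/1B | 0r 1w}

reason(slot 4) = RD_PORT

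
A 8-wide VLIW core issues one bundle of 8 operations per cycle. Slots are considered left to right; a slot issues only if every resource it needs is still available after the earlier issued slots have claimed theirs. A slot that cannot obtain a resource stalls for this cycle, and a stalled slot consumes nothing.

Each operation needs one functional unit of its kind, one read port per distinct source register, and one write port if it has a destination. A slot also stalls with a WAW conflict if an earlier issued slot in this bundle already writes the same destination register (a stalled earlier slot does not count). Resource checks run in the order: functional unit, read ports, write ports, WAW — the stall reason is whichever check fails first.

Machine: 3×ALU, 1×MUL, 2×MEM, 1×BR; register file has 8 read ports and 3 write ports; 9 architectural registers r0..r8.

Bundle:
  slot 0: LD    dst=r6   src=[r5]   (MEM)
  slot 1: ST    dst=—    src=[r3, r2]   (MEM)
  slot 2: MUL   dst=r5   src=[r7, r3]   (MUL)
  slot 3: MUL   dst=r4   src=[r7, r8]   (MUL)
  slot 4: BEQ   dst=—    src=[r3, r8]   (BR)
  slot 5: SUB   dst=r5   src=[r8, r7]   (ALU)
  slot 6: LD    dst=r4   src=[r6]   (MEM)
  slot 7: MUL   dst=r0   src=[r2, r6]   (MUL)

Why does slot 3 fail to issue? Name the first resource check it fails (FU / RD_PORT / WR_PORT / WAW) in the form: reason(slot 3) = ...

reason(slot 3) = FU

[0] MEM needs rd=1 wr=1: ok; after: ALU=3 MUL=1 MEM=1 BR=1, R=7, W=2
[1] MEM needs rd=2 wr=0: ok; after: ALU=3 MUL=1 MEM=0 BR=1, R=5, W=2
[2] MUL needs rd=2 wr=1: ok; after: ALU=3 MUL=0 MEM=0 BR=1, R=3, W=1
[3] MUL needs rd=2 wr=1: FU; after: ALU=3 MUL=0 MEM=0 BR=1, R=3, W=1
[4] BR needs rd=2 wr=0: ok; after: ALU=3 MUL=0 MEM=0 BR=0, R=1, W=1
[5] ALU needs rd=2 wr=1: RD_PORT; after: ALU=3 MUL=0 MEM=0 BR=0, R=1, W=1
[6] MEM needs rd=1 wr=1: FU; after: ALU=3 MUL=0 MEM=0 BR=0, R=1, W=1
[7] MUL needs rd=2 wr=1: FU; after: ALU=3 MUL=0 MEM=0 BR=0, R=1, W=1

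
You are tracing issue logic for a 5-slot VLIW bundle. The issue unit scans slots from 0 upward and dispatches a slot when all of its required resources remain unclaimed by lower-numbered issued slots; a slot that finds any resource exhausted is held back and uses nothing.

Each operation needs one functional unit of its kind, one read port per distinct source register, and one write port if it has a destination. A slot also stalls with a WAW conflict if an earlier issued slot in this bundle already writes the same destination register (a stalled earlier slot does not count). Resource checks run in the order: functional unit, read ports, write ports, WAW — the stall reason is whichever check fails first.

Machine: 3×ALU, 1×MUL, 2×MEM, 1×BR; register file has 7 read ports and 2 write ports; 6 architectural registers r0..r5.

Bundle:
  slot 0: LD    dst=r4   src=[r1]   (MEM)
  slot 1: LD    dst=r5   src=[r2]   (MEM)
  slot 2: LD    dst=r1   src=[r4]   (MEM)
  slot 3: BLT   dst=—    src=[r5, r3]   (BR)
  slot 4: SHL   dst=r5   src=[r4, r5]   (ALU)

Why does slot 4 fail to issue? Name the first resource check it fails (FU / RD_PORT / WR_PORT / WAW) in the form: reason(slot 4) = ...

[0] MEM needs rd=1 wr=1: ok; after: ALU=3 MUL=1 MEM=1 BR=1, R=6, W=1
[1] MEM needs rd=1 wr=1: ok; after: ALU=3 MUL=1 MEM=0 BR=1, R=5, W=0
[2] MEM needs rd=1 wr=1: FU; after: ALU=3 MUL=1 MEM=0 BR=1, R=5, W=0
[3] BR needs rd=2 wr=0: ok; after: ALU=3 MUL=1 MEM=0 BR=0, R=3, W=0
[4] ALU needs rd=2 wr=1: WR_PORT; after: ALU=3 MUL=1 MEM=0 BR=0, R=3, W=0

reason(slot 4) = WR_PORT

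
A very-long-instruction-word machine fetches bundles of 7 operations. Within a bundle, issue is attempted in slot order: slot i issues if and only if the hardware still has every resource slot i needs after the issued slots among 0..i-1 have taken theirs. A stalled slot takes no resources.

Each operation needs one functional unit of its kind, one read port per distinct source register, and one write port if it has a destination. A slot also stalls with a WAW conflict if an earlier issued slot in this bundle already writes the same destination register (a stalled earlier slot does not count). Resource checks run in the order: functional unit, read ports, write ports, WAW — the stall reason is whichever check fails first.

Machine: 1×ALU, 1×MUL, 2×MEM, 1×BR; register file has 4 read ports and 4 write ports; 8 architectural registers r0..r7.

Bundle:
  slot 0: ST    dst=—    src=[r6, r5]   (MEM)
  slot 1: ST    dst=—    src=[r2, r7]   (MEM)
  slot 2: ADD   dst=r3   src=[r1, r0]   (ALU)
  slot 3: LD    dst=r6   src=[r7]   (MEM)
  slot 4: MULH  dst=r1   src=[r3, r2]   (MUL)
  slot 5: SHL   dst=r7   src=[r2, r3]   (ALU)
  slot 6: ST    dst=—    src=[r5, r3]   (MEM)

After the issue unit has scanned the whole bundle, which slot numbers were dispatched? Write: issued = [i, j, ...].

issued = [0, 1]

  0. MEM ⇒ go  {1A/1Mu/1Ld/1B | 2r 4w}
  1. MEM ⇒ go  {1A/1Mu/0Ld/1B | 0r 4w}
  2. ALU→r3 ⇒ no(RD_PORT)  {1A/1Mu/0Ld/1B | 0r 4w}
  3. MEM→r6 ⇒ no(FU)  {1A/1Mu/0Ld/1B | 0r 4w}
  4. MUL→r1 ⇒ no(RD_PORT)  {1A/1Mu/0Ld/1B | 0r 4w}
  5. ALU→r7 ⇒ no(RD_PORT)  {1A/1Mu/0Ld/1B | 0r 4w}
  6. MEM ⇒ no(FU)  {1A/1Mu/0Ld/1B | 0r 4w}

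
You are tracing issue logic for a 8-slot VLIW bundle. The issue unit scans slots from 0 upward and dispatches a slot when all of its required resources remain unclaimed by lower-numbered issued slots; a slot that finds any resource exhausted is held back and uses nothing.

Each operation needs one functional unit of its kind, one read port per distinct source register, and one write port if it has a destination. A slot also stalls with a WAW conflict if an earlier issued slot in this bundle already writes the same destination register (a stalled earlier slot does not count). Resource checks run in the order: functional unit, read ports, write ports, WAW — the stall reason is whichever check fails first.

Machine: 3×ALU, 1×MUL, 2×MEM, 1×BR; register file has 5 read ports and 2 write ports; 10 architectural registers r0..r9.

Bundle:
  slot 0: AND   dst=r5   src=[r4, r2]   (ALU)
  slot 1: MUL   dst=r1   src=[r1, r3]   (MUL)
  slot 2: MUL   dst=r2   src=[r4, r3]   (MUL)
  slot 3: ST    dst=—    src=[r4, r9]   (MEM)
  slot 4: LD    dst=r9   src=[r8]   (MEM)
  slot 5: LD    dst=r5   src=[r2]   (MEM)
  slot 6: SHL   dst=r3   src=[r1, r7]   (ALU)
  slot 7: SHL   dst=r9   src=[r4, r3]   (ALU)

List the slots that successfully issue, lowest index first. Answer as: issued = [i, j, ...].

issued = [0, 1]

(0) want 1×ALU +2rd +1wr — yes → AL2|MU1|ME2|BR1|rd3|wr1
(1) want 1×MUL +2rd +1wr — yes → AL2|MU0|ME2|BR1|rd1|wr0
(2) want 1×MUL +2rd +1wr — FU → AL2|MU0|ME2|BR1|rd1|wr0
(3) want 1×MEM +2rd +0wr — RD_PORT → AL2|MU0|ME2|BR1|rd1|wr0
(4) want 1×MEM +1rd +1wr — WR_PORT → AL2|MU0|ME2|BR1|rd1|wr0
(5) want 1×MEM +1rd +1wr — WR_PORT → AL2|MU0|ME2|BR1|rd1|wr0
(6) want 1×ALU +2rd +1wr — RD_PORT → AL2|MU0|ME2|BR1|rd1|wr0
(7) want 1×ALU +2rd +1wr — RD_PORT → AL2|MU0|ME2|BR1|rd1|wr0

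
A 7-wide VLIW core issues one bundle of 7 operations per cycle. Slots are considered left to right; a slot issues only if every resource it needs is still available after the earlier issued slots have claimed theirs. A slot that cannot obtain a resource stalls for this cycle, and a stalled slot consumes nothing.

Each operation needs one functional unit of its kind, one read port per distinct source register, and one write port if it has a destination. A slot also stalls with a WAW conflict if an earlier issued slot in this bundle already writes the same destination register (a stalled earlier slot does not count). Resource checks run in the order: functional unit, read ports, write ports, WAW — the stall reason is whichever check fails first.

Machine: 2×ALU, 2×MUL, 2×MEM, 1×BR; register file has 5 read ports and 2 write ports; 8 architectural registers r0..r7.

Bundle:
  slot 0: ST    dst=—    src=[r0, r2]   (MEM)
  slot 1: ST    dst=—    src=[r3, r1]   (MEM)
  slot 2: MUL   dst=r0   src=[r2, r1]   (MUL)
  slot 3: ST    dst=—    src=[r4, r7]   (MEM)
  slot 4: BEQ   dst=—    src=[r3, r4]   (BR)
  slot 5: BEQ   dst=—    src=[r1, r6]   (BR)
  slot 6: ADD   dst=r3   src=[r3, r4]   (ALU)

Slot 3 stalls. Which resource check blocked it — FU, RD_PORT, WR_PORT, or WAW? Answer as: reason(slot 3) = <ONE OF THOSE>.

reason(slot 3) = FU

  0. MEM ⇒ go  {2A/2Mu/1Ld/1B | 3r 2w}
  1. MEM ⇒ go  {2A/2Mu/0Ld/1B | 1r 2w}
  2. MUL→r0 ⇒ no(RD_PORT)  {2A/2Mu/0Ld/1B | 1r 2w}
  3. MEM ⇒ no(FU)  {2A/2Mu/0Ld/1B | 1r 2w}
  4. BR ⇒ no(RD_PORT)  {2A/2Mu/0Ld/1B | 1r 2w}
  5. BR ⇒ no(RD_PORT)  {2A/2Mu/0Ld/1B | 1r 2w}
  6. ALU→r3 ⇒ no(RD_PORT)  {2A/2Mu/0Ld/1B | 1r 2w}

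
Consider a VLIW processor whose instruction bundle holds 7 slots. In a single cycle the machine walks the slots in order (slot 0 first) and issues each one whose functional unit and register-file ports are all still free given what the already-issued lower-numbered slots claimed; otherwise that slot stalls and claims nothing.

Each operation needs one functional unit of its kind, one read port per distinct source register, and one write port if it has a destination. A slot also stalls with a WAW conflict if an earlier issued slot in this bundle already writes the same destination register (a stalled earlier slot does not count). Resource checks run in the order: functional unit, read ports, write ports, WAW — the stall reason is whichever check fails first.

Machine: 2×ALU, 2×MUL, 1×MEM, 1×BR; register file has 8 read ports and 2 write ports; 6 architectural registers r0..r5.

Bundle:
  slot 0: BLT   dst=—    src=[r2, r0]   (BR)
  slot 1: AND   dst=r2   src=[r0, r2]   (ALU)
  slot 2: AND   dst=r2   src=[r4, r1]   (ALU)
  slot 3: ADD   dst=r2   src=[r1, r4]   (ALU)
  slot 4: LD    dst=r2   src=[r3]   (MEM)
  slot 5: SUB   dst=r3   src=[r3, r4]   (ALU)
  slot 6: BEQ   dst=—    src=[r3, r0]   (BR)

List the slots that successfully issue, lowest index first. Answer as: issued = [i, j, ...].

issued = [0, 1, 5]

(0) want 1×BR +2rd +0wr — yes → AL2|MU2|ME1|BR0|rd6|wr2
(1) want 1×ALU +2rd +1wr — yes → AL1|MU2|ME1|BR0|rd4|wr1
(2) want 1×ALU +2rd +1wr — WAW → AL1|MU2|ME1|BR0|rd4|wr1
(3) want 1×ALU +2rd +1wr — WAW → AL1|MU2|ME1|BR0|rd4|wr1
(4) want 1×MEM +1rd +1wr — WAW → AL1|MU2|ME1|BR0|rd4|wr1
(5) want 1×ALU +2rd +1wr — yes → AL0|MU2|ME1|BR0|rd2|wr0
(6) want 1×BR +2rd +0wr — FU → AL0|MU2|ME1|BR0|rd2|wr0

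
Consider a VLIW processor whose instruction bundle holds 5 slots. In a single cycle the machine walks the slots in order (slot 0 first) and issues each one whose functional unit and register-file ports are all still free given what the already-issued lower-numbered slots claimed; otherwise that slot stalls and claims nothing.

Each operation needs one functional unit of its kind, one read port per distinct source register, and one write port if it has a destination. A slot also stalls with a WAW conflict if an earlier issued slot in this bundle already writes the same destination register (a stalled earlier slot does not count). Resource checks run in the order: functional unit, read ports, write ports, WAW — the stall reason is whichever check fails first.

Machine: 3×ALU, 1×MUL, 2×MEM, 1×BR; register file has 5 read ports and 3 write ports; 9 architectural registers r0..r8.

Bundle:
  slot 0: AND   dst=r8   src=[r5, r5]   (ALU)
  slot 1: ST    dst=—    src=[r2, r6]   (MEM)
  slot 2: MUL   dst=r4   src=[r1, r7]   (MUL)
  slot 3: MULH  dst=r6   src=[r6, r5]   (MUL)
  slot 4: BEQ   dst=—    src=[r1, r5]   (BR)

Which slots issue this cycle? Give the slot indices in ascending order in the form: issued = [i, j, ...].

  0. ALU→r8 ⇒ go  {2A/1Mu/2Ld/1B | 4r 2w}
  1. MEM ⇒ go  {2A/1Mu/1Ld/1B | 2r 2w}
  2. MUL→r4 ⇒ go  {2A/0Mu/1Ld/1B | 0r 1w}
  3. MUL→r6 ⇒ no(FU)  {2A/0Mu/1Ld/1B | 0r 1w}
  4. BR ⇒ no(RD_PORT)  {2A/0Mu/1Ld/1B | 0r 1w}

issued = [0, 1, 2]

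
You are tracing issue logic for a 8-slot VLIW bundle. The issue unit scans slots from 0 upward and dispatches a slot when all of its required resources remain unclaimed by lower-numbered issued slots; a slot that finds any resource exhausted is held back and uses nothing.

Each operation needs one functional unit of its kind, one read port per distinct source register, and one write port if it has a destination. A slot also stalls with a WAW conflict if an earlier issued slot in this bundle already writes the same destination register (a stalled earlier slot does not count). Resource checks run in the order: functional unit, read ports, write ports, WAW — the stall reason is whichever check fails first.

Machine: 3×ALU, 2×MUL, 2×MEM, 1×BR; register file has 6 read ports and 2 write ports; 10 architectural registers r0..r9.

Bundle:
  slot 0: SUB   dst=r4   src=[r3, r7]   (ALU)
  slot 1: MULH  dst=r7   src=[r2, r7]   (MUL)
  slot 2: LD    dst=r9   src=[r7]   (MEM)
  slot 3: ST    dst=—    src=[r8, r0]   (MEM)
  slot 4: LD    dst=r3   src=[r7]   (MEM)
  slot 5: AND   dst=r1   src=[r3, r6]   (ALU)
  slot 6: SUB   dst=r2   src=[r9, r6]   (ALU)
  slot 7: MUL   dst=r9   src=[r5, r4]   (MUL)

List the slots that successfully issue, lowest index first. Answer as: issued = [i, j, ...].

issued = [0, 1, 3]

(0) want 1×ALU +2rd +1wr — yes → AL2|MU2|ME2|BR1|rd4|wr1
(1) want 1×MUL +2rd +1wr — yes → AL2|MU1|ME2|BR1|rd2|wr0
(2) want 1×MEM +1rd +1wr — WR_PORT → AL2|MU1|ME2|BR1|rd2|wr0
(3) want 1×MEM +2rd +0wr — yes → AL2|MU1|ME1|BR1|rd0|wr0
(4) want 1×MEM +1rd +1wr — RD_PORT → AL2|MU1|ME1|BR1|rd0|wr0
(5) want 1×ALU +2rd +1wr — RD_PORT → AL2|MU1|ME1|BR1|rd0|wr0
(6) want 1×ALU +2rd +1wr — RD_PORT → AL2|MU1|ME1|BR1|rd0|wr0
(7) want 1×MUL +2rd +1wr — RD_PORT → AL2|MU1|ME1|BR1|rd0|wr0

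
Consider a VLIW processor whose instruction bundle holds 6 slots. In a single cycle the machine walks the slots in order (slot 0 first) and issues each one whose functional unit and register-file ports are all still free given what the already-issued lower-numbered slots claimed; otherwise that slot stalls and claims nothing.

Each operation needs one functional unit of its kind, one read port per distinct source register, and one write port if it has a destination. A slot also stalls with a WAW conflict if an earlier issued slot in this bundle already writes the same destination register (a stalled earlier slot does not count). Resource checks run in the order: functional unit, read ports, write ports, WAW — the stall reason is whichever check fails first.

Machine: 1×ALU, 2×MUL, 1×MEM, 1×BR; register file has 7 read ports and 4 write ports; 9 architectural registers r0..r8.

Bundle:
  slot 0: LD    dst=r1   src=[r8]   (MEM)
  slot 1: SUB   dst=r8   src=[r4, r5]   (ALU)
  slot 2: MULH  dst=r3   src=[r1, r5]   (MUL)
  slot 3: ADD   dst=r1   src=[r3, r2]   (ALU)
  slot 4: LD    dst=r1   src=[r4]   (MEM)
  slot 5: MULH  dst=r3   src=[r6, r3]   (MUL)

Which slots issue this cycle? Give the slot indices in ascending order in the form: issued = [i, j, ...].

issued = [0, 1, 2]

(0) want 1×MEM +1rd +1wr — yes → AL1|MU2|ME0|BR1|rd6|wr3
(1) want 1×ALU +2rd +1wr — yes → AL0|MU2|ME0|BR1|rd4|wr2
(2) want 1×MUL +2rd +1wr — yes → AL0|MU1|ME0|BR1|rd2|wr1
(3) want 1×ALU +2rd +1wr — FU → AL0|MU1|ME0|BR1|rd2|wr1
(4) want 1×MEM +1rd +1wr — FU → AL0|MU1|ME0|BR1|rd2|wr1
(5) want 1×MUL +2rd +1wr — WAW → AL0|MU1|ME0|BR1|rd2|wr1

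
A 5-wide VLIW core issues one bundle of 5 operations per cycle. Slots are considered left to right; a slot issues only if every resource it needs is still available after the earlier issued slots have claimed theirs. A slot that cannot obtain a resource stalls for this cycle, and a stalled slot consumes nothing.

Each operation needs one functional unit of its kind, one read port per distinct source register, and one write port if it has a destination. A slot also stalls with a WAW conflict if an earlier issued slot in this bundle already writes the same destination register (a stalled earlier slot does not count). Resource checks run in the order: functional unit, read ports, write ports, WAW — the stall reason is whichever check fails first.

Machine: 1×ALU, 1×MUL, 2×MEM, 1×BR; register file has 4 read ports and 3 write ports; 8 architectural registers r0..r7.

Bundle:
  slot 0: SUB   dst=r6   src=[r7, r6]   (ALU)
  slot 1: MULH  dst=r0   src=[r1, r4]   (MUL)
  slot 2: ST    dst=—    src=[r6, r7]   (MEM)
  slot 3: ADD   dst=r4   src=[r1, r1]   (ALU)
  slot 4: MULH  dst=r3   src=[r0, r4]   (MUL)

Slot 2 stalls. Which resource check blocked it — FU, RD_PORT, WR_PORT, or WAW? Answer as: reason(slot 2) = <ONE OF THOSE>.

reason(slot 2) = RD_PORT

[0] ALU needs rd=2 wr=1: ok; after: ALU=0 MUL=1 MEM=2 BR=1, R=2, W=2
[1] MUL needs rd=2 wr=1: ok; after: ALU=0 MUL=0 MEM=2 BR=1, R=0, W=1
[2] MEM needs rd=2 wr=0: RD_PORT; after: ALU=0 MUL=0 MEM=2 BR=1, R=0, W=1
[3] ALU needs rd=1 wr=1: FU; after: ALU=0 MUL=0 MEM=2 BR=1, R=0, W=1
[4] MUL needs rd=2 wr=1: FU; after: ALU=0 MUL=0 MEM=2 BR=1, R=0, W=1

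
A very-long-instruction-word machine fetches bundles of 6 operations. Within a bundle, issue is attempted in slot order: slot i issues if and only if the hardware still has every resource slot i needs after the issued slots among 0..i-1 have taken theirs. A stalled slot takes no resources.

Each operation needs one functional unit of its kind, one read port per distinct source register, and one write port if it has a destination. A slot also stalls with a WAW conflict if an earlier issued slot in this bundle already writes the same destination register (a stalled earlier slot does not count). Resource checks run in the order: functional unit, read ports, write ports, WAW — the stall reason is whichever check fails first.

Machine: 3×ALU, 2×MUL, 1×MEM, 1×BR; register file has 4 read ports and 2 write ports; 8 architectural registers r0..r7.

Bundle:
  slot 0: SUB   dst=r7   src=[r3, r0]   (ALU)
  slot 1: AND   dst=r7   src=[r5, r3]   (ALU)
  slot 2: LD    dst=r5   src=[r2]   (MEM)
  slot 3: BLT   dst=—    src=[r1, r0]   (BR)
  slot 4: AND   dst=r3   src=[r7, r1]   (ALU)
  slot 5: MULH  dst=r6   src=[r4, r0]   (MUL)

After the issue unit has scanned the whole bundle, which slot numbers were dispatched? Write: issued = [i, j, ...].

#0 ALU src=r3,r0 dispatched  <A:2 Mu:2 Ld:1 B:1 rd:2 wr:1>
#1 ALU src=r5,r3 held:WAW  <A:2 Mu:2 Ld:1 B:1 rd:2 wr:1>
#2 MEM src=r2 dispatched  <A:2 Mu:2 Ld:0 B:1 rd:1 wr:0>
#3 BR src=r1,r0 held:RD_PORT  <A:2 Mu:2 Ld:0 B:1 rd:1 wr:0>
#4 ALU src=r7,r1 held:RD_PORT  <A:2 Mu:2 Ld:0 B:1 rd:1 wr:0>
#5 MUL src=r4,r0 held:RD_PORT  <A:2 Mu:2 Ld:0 B:1 rd:1 wr:0>

issued = [0, 2]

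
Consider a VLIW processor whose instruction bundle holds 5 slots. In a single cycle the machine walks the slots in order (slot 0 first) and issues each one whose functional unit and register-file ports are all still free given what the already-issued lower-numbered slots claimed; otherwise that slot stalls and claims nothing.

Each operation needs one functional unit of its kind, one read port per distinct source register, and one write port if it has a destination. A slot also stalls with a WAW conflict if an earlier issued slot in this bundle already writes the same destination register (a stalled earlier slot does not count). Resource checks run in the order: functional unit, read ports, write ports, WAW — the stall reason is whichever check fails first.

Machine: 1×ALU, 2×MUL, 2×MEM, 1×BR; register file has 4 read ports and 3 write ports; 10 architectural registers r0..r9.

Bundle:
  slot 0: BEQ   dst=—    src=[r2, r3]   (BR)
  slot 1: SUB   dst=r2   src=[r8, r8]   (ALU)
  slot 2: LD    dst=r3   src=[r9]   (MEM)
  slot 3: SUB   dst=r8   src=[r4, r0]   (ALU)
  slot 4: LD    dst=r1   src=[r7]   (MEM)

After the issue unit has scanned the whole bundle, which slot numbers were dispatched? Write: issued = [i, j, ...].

#0 BR src=r2,r3 dispatched  <A:1 Mu:2 Ld:2 B:0 rd:2 wr:3>
#1 ALU src=r8,r8 dispatched  <A:0 Mu:2 Ld:2 B:0 rd:1 wr:2>
#2 MEM src=r9 dispatched  <A:0 Mu:2 Ld:1 B:0 rd:0 wr:1>
#3 ALU src=r4,r0 held:FU  <A:0 Mu:2 Ld:1 B:0 rd:0 wr:1>
#4 MEM src=r7 held:RD_PORT  <A:0 Mu:2 Ld:1 B:0 rd:0 wr:1>

issued = [0, 1, 2]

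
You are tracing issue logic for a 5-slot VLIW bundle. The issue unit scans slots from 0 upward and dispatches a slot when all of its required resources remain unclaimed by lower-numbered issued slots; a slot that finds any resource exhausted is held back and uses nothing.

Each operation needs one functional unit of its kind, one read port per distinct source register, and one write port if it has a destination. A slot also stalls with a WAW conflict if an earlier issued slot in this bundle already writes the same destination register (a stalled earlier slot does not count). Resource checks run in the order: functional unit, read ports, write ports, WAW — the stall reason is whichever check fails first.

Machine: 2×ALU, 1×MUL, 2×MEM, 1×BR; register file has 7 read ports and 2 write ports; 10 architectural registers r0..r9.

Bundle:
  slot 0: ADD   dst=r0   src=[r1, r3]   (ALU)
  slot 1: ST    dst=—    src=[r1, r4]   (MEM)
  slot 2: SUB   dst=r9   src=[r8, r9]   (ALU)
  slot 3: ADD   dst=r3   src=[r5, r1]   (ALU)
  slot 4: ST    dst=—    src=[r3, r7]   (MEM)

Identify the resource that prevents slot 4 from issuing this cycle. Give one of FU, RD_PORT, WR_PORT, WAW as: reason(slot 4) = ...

#0 ALU src=r1,r3 dispatched  <A:1 Mu:1 Ld:2 B:1 rd:5 wr:1>
#1 MEM src=r1,r4 dispatched  <A:1 Mu:1 Ld:1 B:1 rd:3 wr:1>
#2 ALU src=r8,r9 dispatched  <A:0 Mu:1 Ld:1 B:1 rd:1 wr:0>
#3 ALU src=r5,r1 held:FU  <A:0 Mu:1 Ld:1 B:1 rd:1 wr:0>
#4 MEM src=r3,r7 held:RD_PORT  <A:0 Mu:1 Ld:1 B:1 rd:1 wr:0>

reason(slot 4) = RD_PORT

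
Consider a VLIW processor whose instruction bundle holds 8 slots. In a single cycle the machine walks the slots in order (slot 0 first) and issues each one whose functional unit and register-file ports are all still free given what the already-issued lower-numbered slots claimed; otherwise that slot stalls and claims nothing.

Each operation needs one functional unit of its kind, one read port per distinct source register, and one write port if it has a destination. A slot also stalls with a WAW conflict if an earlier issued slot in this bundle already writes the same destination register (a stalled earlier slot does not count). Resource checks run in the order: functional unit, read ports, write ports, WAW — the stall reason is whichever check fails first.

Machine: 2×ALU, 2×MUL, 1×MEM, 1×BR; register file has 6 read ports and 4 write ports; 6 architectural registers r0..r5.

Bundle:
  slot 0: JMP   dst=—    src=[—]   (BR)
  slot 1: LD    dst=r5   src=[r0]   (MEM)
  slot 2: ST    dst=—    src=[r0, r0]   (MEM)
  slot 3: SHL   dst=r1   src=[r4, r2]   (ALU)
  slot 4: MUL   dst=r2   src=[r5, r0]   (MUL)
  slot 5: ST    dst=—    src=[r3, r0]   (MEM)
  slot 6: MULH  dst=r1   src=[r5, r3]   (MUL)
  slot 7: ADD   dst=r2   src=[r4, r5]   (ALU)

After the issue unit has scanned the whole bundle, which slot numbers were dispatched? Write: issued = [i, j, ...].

issued = [0, 1, 3, 4]

  0. BR ⇒ go  {2A/2Mu/1Ld/0B | 6r 4w}
  1. MEM→r5 ⇒ go  {2A/2Mu/0Ld/0B | 5r 3w}
  2. MEM ⇒ no(FU)  {2A/2Mu/0Ld/0B | 5r 3w}
  3. ALU→r1 ⇒ go  {1A/2Mu/0Ld/0B | 3r 2w}
  4. MUL→r2 ⇒ go  {1A/1Mu/0Ld/0B | 1r 1w}
  5. MEM ⇒ no(FU)  {1A/1Mu/0Ld/0B | 1r 1w}
  6. MUL→r1 ⇒ no(RD_PORT)  {1A/1Mu/0Ld/0B | 1r 1w}
  7. ALU→r2 ⇒ no(RD_PORT)  {1A/1Mu/0Ld/0B | 1r 1w}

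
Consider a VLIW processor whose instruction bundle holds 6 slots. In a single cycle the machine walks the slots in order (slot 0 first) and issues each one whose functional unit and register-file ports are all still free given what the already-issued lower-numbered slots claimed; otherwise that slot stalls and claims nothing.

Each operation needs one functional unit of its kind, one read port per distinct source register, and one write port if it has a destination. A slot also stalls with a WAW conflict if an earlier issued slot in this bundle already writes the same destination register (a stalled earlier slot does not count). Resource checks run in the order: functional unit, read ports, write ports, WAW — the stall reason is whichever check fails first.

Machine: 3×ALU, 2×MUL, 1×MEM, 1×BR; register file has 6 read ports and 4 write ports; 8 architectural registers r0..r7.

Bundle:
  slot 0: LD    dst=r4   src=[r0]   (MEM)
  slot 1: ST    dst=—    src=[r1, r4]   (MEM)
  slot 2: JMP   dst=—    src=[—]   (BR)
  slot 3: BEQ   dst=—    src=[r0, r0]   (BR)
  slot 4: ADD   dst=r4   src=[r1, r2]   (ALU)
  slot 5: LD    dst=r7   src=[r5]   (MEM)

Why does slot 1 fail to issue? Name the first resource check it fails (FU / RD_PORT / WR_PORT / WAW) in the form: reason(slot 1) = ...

slot 0 (MEM): ISSUE — free A3,Mu2,Ld0,B1 rp5 wp3
slot 1 (MEM): stall FU — free A3,Mu2,Ld0,B1 rp5 wp3
slot 2 (BR): ISSUE — free A3,Mu2,Ld0,B0 rp5 wp3
slot 3 (BR): stall FU — free A3,Mu2,Ld0,B0 rp5 wp3
slot 4 (ALU): stall WAW — free A3,Mu2,Ld0,B0 rp5 wp3
slot 5 (MEM): stall FU — free A3,Mu2,Ld0,B0 rp5 wp3

reason(slot 1) = FU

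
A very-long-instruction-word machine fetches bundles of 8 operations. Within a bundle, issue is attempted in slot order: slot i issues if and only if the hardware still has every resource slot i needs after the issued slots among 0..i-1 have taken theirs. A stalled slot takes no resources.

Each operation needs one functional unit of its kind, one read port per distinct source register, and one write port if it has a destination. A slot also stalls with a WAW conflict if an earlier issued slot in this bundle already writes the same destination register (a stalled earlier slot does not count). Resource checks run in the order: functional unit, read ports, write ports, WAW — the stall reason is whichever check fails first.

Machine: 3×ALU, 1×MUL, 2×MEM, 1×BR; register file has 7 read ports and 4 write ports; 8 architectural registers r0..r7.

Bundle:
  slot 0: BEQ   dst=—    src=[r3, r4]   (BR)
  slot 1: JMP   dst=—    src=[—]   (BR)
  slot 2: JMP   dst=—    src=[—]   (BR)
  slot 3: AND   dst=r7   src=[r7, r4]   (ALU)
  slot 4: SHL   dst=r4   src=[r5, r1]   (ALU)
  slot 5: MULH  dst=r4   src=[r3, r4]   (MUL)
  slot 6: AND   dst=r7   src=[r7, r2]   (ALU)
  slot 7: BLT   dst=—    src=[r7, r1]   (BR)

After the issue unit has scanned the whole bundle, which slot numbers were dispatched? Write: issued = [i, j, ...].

issued = [0, 3, 4]

[0] BR needs rd=2 wr=0: ok; after: ALU=3 MUL=1 MEM=2 BR=0, R=5, W=4
[1] BR needs rd=0 wr=0: FU; after: ALU=3 MUL=1 MEM=2 BR=0, R=5, W=4
[2] BR needs rd=0 wr=0: FU; after: ALU=3 MUL=1 MEM=2 BR=0, R=5, W=4
[3] ALU needs rd=2 wr=1: ok; after: ALU=2 MUL=1 MEM=2 BR=0, R=3, W=3
[4] ALU needs rd=2 wr=1: ok; after: ALU=1 MUL=1 MEM=2 BR=0, R=1, W=2
[5] MUL needs rd=2 wr=1: RD_PORT; after: ALU=1 MUL=1 MEM=2 BR=0, R=1, W=2
[6] ALU needs rd=2 wr=1: RD_PORT; after: ALU=1 MUL=1 MEM=2 BR=0, R=1, W=2
[7] BR needs rd=2 wr=0: FU; after: ALU=1 MUL=1 MEM=2 BR=0, R=1, W=2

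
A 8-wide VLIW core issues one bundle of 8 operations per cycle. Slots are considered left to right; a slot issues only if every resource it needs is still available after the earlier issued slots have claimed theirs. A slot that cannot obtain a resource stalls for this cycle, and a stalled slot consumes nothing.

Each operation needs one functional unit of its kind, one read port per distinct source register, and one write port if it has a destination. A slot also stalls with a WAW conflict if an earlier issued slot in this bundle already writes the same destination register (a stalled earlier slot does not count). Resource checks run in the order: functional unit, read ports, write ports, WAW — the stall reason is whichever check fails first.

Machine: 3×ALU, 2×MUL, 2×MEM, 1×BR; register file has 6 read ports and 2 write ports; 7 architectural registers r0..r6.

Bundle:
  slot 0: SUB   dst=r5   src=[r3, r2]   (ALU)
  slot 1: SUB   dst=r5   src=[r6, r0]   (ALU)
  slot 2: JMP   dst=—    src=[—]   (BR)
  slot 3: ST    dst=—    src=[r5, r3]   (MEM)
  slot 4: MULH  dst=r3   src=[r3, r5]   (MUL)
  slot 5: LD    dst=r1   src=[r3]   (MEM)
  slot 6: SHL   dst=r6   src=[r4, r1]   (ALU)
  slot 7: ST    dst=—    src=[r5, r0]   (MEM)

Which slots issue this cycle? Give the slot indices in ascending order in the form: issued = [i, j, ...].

[0] ALU needs rd=2 wr=1: ok; after: ALU=2 MUL=2 MEM=2 BR=1, R=4, W=1
[1] ALU needs rd=2 wr=1: WAW; after: ALU=2 MUL=2 MEM=2 BR=1, R=4, W=1
[2] BR needs rd=0 wr=0: ok; after: ALU=2 MUL=2 MEM=2 BR=0, R=4, W=1
[3] MEM needs rd=2 wr=0: ok; after: ALU=2 MUL=2 MEM=1 BR=0, R=2, W=1
[4] MUL needs rd=2 wr=1: ok; after: ALU=2 MUL=1 MEM=1 BR=0, R=0, W=0
[5] MEM needs rd=1 wr=1: RD_PORT; after: ALU=2 MUL=1 MEM=1 BR=0, R=0, W=0
[6] ALU needs rd=2 wr=1: RD_PORT; after: ALU=2 MUL=1 MEM=1 BR=0, R=0, W=0
[7] MEM needs rd=2 wr=0: RD_PORT; after: ALU=2 MUL=1 MEM=1 BR=0, R=0, W=0

issued = [0, 2, 3, 4]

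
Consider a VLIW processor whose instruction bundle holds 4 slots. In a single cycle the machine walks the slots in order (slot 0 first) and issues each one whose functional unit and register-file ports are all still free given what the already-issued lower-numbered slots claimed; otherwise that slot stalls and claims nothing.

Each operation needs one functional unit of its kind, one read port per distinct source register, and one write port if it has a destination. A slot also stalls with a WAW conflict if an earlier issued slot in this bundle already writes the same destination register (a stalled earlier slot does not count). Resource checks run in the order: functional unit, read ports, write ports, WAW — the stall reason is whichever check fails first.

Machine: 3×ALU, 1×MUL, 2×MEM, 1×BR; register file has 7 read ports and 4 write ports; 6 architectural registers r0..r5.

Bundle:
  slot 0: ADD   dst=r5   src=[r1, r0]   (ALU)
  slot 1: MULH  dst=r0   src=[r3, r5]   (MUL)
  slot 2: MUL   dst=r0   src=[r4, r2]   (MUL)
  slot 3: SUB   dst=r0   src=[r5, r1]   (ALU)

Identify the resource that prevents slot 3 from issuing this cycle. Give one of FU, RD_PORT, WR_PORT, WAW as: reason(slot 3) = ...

  0. ALU→r5 ⇒ go  {2A/1Mu/2Ld/1B | 5r 3w}
  1. MUL→r0 ⇒ go  {2A/0Mu/2Ld/1B | 3r 2w}
  2. MUL→r0 ⇒ no(FU)  {2A/0Mu/2Ld/1B | 3r 2w}
  3. ALU→r0 ⇒ no(WAW)  {2A/0Mu/2Ld/1B | 3r 2w}

reason(slot 3) = WAW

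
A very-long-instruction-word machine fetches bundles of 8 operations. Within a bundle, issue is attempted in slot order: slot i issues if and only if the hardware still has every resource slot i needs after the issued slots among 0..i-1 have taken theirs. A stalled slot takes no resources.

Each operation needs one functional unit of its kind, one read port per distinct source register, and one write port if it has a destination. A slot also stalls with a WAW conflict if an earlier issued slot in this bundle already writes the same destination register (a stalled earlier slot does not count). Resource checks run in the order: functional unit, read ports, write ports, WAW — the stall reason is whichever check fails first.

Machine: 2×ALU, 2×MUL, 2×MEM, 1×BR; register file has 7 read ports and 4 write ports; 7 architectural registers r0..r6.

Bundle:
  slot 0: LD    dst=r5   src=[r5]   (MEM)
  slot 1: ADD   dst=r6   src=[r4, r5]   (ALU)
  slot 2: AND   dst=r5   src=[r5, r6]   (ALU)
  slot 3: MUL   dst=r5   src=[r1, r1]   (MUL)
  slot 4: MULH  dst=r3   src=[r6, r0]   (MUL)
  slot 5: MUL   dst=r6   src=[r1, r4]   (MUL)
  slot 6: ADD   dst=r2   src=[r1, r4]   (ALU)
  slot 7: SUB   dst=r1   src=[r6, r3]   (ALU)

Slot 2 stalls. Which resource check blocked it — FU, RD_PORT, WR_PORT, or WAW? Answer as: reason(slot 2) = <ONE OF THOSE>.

(0) want 1×MEM +1rd +1wr — yes → AL2|MU2|ME1|BR1|rd6|wr3
(1) want 1×ALU +2rd +1wr — yes → AL1|MU2|ME1|BR1|rd4|wr2
(2) want 1×ALU +2rd +1wr — WAW → AL1|MU2|ME1|BR1|rd4|wr2
(3) want 1×MUL +1rd +1wr — WAW → AL1|MU2|ME1|BR1|rd4|wr2
(4) want 1×MUL +2rd +1wr — yes → AL1|MU1|ME1|BR1|rd2|wr1
(5) want 1×MUL +2rd +1wr — WAW → AL1|MU1|ME1|BR1|rd2|wr1
(6) want 1×ALU +2rd +1wr — yes → AL0|MU1|ME1|BR1|rd0|wr0
(7) want 1×ALU +2rd +1wr — FU → AL0|MU1|ME1|BR1|rd0|wr0

reason(slot 2) = WAW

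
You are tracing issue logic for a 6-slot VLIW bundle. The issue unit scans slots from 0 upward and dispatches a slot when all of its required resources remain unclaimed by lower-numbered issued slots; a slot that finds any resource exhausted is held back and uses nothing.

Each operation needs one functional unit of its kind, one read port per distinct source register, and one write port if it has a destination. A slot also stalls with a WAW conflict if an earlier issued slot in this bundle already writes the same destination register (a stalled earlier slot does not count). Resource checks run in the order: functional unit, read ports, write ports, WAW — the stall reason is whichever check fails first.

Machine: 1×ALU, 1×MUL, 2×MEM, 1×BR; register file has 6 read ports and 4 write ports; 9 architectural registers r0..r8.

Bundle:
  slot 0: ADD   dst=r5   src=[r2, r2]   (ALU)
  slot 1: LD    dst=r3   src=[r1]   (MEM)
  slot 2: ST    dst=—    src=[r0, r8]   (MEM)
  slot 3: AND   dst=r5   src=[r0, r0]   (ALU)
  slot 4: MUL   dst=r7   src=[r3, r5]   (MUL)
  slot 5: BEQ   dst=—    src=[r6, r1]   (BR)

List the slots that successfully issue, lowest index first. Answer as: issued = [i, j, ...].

(0) want 1×ALU +1rd +1wr — yes → AL0|MU1|ME2|BR1|rd5|wr3
(1) want 1×MEM +1rd +1wr — yes → AL0|MU1|ME1|BR1|rd4|wr2
(2) want 1×MEM +2rd +0wr — yes → AL0|MU1|ME0|BR1|rd2|wr2
(3) want 1×ALU +1rd +1wr — FU → AL0|MU1|ME0|BR1|rd2|wr2
(4) want 1×MUL +2rd +1wr — yes → AL0|MU0|ME0|BR1|rd0|wr1
(5) want 1×BR +2rd +0wr — RD_PORT → AL0|MU0|ME0|BR1|rd0|wr1

issued = [0, 1, 2, 4]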